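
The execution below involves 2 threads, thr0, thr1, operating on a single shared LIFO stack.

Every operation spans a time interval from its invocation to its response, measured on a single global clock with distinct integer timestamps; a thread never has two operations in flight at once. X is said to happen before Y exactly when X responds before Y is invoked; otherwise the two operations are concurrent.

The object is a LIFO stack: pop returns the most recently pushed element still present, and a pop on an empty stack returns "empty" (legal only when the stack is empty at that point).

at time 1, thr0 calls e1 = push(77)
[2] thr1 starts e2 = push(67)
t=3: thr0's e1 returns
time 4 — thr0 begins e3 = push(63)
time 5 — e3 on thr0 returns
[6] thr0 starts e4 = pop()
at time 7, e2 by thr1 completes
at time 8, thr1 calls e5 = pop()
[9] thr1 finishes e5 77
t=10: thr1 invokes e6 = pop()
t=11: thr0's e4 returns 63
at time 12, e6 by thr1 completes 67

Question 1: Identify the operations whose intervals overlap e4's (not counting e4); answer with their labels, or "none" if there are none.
Answer: e2, e5, e6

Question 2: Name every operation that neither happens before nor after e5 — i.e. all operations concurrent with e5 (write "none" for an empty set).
Answer: e4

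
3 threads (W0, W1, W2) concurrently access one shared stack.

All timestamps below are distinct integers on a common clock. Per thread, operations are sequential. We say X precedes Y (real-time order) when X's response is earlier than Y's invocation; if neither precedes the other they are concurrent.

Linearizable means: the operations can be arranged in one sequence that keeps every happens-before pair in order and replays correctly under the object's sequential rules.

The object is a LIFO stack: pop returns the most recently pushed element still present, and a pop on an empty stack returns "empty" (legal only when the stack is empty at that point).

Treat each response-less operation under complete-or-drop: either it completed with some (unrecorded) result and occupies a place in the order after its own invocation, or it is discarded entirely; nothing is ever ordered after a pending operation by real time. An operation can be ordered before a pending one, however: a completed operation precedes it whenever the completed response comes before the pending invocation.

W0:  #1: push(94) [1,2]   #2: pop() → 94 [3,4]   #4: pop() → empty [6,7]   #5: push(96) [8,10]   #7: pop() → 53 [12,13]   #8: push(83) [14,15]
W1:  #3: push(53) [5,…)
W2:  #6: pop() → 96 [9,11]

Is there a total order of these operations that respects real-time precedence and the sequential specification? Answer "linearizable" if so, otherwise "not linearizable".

one valid linearization: #1, #2, #4, #3, #5, #6, #7, #8
step 1: #1 push(94) — stack <94>
step 2: #2 pop() → 94 — stack <>
step 3: #4 pop() → empty — stack <>
step 4: #3 push(53) (pending, included) — stack <53>
step 5: #5 push(96) — stack <53,96>
step 6: #6 pop() → 96 — stack <53>
step 7: #7 pop() → 53 — stack <>
step 8: #8 push(83) — stack <83>

linearizable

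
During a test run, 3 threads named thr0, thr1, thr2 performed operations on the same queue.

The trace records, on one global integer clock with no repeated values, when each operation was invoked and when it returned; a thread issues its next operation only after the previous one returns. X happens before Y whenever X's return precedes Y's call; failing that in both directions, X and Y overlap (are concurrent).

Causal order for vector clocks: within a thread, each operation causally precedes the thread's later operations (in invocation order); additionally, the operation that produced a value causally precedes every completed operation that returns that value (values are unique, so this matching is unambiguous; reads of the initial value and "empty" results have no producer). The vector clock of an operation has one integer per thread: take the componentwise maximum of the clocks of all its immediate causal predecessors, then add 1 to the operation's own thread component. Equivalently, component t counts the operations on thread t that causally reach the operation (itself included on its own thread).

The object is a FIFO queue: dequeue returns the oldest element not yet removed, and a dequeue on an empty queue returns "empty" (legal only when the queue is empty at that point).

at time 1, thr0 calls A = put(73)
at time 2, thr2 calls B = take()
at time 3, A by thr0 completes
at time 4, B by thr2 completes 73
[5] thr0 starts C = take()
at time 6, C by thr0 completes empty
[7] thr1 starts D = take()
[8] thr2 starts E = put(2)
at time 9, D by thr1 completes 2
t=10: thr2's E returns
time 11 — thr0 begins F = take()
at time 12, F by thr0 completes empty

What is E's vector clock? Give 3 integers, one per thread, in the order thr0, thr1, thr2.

(1, 0, 2)

root op A, invoked 1: fresh clock plus thr0's own tick → (1, 0, 0)
B (invocation 2): componentwise max over VC(A)=(1, 0, 0), +1 at thr2, giving (1, 0, 1)
C (invocation 5): componentwise max over VC(A)=(1, 0, 0), +1 at thr0, giving (2, 0, 0)
E (invocation 8): componentwise max over VC(B)=(1, 0, 1), +1 at thr2, giving (1, 0, 2)
F (invocation 11): componentwise max over VC(C)=(2, 0, 0), +1 at thr0, giving (3, 0, 0)
D (invocation 7): componentwise max over VC(E)=(1, 0, 2), +1 at thr1, giving (1, 1, 2)
target: VC(E) = (1, 0, 2)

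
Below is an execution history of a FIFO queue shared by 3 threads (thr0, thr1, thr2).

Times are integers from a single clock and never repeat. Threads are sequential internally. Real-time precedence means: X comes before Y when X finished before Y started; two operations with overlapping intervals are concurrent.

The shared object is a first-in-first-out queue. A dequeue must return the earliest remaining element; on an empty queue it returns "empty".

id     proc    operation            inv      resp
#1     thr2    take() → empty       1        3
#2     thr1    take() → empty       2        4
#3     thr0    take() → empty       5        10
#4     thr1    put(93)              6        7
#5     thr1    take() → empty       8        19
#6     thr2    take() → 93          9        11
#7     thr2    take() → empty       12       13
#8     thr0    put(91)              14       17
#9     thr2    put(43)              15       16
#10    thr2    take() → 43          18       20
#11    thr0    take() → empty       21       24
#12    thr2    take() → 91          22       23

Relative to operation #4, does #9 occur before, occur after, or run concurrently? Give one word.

after

#9 spans [15,16], #4 spans [6,7]
resp(#4)=7 < inv(#9)=15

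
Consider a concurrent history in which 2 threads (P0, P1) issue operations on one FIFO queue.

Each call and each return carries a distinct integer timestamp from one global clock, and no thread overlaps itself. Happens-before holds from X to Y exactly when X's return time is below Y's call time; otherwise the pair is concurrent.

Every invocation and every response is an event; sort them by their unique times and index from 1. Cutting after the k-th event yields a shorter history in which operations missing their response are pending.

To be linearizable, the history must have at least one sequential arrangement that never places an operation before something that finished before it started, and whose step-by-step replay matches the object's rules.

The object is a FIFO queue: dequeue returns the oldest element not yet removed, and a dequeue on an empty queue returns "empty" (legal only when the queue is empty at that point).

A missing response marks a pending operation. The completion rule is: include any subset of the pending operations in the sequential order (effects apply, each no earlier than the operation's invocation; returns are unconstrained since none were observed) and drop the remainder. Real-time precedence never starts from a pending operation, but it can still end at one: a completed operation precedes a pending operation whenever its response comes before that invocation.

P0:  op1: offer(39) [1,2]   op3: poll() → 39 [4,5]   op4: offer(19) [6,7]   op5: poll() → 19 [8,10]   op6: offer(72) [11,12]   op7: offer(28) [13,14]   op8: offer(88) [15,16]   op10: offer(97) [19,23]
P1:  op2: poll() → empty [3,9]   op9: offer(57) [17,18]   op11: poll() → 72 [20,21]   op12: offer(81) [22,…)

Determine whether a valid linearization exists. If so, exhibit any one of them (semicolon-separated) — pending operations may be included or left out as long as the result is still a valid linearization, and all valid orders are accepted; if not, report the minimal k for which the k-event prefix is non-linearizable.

1. op1 offer(39), leaving queue <39>
2. op3 poll() → 39, leaving queue <>
3. op2 poll() → empty, leaving queue <>
4. op4 offer(19), leaving queue <19>
5. op5 poll() → 19, leaving queue <>
6. op6 offer(72), leaving queue <72>
7. op7 offer(28), leaving queue <72,28>
8. op8 offer(88), leaving queue <72,28,88>
9. op9 offer(57), leaving queue <72,28,88,57>
10. op10 offer(97), leaving queue <72,28,88,57,97>
11. op11 poll() → 72, leaving queue <28,88,57,97>

linearizable — witness: op1; op3; op2; op4; op5; op6; op7; op8; op9; op10; op11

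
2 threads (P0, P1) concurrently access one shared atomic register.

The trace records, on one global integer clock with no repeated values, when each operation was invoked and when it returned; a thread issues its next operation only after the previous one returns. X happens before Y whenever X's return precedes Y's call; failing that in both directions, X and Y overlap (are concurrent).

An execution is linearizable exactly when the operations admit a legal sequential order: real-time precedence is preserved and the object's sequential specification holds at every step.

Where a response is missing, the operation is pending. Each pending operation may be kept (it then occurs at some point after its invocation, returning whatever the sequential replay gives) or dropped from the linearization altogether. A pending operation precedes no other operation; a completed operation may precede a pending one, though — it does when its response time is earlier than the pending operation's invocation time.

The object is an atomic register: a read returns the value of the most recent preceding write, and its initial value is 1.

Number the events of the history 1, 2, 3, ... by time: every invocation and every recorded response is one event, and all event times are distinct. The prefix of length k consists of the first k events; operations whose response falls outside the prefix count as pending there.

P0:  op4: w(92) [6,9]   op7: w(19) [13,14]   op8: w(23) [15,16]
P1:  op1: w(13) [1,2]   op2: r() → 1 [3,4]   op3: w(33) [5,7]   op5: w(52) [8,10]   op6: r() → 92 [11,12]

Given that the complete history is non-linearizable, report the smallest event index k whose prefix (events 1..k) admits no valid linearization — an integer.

4

events 1..3 are linearizable, e.g. via op1:
step 1: op1 w(13) — value 13
adding event 4 (op2 responds at 4) leaves no legal real-time order
sample order op1, op2 stalls at step 2 — op2 r() → 1 has no legal effect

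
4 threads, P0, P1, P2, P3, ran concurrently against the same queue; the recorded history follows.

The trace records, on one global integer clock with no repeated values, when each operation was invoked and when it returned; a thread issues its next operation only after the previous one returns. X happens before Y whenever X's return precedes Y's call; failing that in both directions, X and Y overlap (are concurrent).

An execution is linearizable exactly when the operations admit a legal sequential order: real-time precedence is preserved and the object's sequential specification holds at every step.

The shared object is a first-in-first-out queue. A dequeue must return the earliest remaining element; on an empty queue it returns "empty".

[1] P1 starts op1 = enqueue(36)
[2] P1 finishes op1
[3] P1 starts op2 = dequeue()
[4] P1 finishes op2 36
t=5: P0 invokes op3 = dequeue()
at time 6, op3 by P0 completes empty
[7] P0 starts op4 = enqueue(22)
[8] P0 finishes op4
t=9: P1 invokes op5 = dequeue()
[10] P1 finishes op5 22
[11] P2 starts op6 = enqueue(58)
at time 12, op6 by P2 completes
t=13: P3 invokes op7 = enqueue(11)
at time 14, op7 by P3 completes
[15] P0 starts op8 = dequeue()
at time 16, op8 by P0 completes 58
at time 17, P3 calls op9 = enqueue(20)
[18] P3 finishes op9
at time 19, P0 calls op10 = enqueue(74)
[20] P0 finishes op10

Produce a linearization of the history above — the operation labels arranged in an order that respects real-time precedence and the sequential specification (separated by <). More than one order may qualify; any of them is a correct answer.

after step 1 (op1 enqueue(36)): queue <36>
after step 2 (op2 dequeue() → 36): queue <>
after step 3 (op3 dequeue() → empty): queue <>
after step 4 (op4 enqueue(22)): queue <22>
after step 5 (op5 dequeue() → 22): queue <>
after step 6 (op6 enqueue(58)): queue <58>
after step 7 (op7 enqueue(11)): queue <58,11>
after step 8 (op8 dequeue() → 58): queue <11>
after step 9 (op9 enqueue(20)): queue <11,20>
after step 10 (op10 enqueue(74)): queue <11,20,74>

op1 < op2 < op3 < op4 < op5 < op6 < op7 < op8 < op9 < op10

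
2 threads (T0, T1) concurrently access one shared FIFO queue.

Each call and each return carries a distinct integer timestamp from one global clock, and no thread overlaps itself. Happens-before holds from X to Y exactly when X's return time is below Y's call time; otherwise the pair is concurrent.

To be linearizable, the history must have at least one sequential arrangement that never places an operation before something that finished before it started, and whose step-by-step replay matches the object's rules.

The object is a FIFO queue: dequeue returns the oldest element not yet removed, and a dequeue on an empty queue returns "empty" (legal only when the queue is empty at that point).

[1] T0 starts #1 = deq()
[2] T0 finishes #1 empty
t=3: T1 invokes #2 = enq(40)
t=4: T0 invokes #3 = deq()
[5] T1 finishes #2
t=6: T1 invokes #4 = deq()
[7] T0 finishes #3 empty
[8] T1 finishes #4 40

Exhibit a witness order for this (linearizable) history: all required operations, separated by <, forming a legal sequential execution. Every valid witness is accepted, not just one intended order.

1. #1 deq() → empty, leaving queue <>
2. #2 enq(40), leaving queue <40>
3. #4 deq() → 40, leaving queue <>
4. #3 deq() → empty, leaving queue <>

#1 < #2 < #4 < #3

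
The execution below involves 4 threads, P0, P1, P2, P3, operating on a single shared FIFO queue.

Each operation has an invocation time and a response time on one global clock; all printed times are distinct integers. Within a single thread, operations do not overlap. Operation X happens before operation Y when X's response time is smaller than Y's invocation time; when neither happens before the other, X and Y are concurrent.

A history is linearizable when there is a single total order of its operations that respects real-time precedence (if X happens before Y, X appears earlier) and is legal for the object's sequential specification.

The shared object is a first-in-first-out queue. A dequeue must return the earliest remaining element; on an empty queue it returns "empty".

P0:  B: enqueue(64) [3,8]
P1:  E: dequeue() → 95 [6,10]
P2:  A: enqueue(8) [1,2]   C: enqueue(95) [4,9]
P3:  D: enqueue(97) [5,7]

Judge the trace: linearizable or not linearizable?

not linearizable

events 1..9 are fine; event 10 — the response of E at time 10 — makes the prefix non-linearizable
no legal order exists: 24 real-time-consistent candidates over 5 completed FIFO queue operations, all rejected
one such order, A, B, C, D, E, breaks at step 5 where E dequeue() → 95 is illegal
one such order, A, B, C, E, D, breaks at step 4 where E dequeue() → 95 is illegal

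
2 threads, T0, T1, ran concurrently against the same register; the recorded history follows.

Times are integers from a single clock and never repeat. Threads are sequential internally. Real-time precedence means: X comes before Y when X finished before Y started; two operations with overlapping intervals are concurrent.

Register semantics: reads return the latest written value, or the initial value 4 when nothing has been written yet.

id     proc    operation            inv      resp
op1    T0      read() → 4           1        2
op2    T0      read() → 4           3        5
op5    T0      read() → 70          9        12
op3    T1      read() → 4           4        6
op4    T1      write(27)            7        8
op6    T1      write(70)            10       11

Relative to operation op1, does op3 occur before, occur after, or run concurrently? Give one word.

after

op3 spans [4,6], op1 spans [1,2]
resp(op1)=2 < inv(op3)=4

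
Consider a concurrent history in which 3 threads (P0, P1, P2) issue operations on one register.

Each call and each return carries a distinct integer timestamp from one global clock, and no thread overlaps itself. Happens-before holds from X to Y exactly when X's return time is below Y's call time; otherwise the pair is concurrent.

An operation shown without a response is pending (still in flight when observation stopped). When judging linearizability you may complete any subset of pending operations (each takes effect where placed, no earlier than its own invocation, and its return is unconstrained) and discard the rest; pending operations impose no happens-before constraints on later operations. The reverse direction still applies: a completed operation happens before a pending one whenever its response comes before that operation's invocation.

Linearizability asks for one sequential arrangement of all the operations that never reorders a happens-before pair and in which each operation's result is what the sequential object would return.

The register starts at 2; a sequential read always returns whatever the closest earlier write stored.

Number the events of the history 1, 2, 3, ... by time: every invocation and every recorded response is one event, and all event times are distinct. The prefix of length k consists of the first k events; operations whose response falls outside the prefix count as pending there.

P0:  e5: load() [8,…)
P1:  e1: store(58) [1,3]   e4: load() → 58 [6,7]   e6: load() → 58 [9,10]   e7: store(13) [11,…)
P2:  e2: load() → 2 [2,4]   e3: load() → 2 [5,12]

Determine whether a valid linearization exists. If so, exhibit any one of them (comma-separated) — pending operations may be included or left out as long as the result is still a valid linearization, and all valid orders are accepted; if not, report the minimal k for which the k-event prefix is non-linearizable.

prefix check: 1..11 passes, 1..12 fails once e3's time-12 response joins
5 completed operations, 6 real-time-consistent orders — every register replay fails
every completion of the 2 pending operations (e5, e7) was checked; none linearizes
take e1, e2, e3, e4, e6 (pending dropped): step 2 already fails, because e2 load() → 2 cannot occur there
take e1, e2, e4, e3, e6 (pending dropped): step 2 already fails, because e2 load() → 2 cannot occur there

not linearizable — minimal violating prefix: 12 events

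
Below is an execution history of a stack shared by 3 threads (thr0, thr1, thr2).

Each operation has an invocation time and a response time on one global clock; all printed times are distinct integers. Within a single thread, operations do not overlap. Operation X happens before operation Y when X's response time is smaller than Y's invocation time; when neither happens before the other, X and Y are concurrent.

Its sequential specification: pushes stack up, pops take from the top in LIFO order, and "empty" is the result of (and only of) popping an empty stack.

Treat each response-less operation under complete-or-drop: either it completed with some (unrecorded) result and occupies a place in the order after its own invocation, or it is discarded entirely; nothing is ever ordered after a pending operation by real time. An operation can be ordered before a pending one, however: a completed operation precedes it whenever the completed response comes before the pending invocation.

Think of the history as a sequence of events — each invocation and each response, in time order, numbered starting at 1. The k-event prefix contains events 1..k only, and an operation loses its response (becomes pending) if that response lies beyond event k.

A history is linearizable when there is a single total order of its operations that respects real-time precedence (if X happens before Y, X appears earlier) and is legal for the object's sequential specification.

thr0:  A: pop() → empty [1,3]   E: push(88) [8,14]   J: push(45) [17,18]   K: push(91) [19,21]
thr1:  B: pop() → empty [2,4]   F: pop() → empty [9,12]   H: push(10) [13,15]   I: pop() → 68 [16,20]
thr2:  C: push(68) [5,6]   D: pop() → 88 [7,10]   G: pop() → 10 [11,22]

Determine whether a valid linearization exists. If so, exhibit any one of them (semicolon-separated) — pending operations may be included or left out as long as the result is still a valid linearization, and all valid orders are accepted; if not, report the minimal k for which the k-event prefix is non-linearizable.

not linearizable — minimal violating prefix: 20 events

through event 19 a valid linearization exists; event 20 (I responding at time 20) ends that
checked exhaustively: 32 real-time-consistent orders of 9 completed operations, zero legal stack replays
completion choices over the 2 pending operations (G, K) were checked; none helps
e.g. A, B, C, D, E, F, H, I, J (pending dropped): illegal at step 4, since D pop() → 88 cannot apply there
e.g. A, B, C, D, E, F, H, J, I (pending dropped): illegal at step 4, since D pop() → 88 cannot apply there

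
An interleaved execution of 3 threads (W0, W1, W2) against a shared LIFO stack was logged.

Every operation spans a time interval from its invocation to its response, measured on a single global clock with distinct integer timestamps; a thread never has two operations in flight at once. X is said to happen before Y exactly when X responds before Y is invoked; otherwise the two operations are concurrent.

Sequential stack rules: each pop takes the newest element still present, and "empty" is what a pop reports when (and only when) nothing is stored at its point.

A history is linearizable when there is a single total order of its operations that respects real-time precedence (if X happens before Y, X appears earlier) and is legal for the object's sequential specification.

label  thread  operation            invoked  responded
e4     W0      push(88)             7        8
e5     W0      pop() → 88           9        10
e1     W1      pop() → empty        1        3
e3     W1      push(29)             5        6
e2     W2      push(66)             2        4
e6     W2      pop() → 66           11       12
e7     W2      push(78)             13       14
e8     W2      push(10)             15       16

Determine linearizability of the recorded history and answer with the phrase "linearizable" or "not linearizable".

cut after 11 events: linearizable; cut after 12 events (e6 responds, time 12): not linearizable
2 orders of the 6 completed LIFO stack ops respect real time; none is legal
for example e1, e2, e3, e4, e5, e6 fails at step 6: e6 pop() → 66 is not legal there
for example e2, e1, e3, e4, e5, e6 fails at step 2: e1 pop() → empty is not legal there

not linearizable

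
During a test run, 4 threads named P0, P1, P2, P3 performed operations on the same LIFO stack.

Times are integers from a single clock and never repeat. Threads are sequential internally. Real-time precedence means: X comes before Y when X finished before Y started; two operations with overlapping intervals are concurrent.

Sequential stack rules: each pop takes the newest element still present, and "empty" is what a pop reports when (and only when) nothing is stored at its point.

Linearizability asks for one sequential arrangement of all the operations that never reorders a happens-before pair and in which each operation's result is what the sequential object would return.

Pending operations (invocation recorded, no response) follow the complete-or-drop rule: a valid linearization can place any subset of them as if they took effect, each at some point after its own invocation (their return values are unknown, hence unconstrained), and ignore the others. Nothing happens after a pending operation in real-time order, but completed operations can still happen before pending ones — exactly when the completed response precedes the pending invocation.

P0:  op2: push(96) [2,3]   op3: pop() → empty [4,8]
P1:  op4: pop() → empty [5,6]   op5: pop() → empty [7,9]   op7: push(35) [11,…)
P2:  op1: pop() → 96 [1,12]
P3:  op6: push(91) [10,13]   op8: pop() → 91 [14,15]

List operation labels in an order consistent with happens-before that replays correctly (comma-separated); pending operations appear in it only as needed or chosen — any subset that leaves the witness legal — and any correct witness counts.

op2, op1, op3, op4, op5, op6, op8

after step 1 (op2 push(96)): stack <96>
after step 2 (op1 pop() → 96): stack <>
after step 3 (op3 pop() → empty): stack <>
after step 4 (op4 pop() → empty): stack <>
after step 5 (op5 pop() → empty): stack <>
after step 6 (op6 push(91)): stack <91>
after step 7 (op8 pop() → 91): stack <>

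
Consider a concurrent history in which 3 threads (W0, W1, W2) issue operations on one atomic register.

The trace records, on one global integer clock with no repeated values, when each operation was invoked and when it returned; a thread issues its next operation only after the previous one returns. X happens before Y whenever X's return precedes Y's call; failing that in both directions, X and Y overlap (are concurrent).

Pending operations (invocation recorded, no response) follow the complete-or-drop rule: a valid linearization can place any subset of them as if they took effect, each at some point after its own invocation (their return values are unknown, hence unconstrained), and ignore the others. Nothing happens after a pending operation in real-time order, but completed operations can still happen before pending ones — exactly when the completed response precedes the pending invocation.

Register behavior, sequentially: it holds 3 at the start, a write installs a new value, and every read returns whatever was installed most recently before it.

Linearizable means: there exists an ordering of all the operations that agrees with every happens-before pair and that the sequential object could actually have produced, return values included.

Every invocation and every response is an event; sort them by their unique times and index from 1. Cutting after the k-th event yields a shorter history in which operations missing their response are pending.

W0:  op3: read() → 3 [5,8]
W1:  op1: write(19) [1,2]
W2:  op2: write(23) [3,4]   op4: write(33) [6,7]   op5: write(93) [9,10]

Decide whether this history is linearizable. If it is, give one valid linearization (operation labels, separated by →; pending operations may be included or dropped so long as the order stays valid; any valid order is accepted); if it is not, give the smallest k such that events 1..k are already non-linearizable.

not linearizable — minimal violating prefix: 8 events

events 1..7 are fine; event 8 — the response of op3 at time 8 — makes the prefix non-linearizable
4 completed operations, 2 real-time-consistent orders — every atomic register replay fails
one such order, op1, op2, op3, op4, breaks at step 3 where op3 read() → 3 is illegal
one such order, op1, op2, op4, op3, breaks at step 4 where op3 read() → 3 is illegal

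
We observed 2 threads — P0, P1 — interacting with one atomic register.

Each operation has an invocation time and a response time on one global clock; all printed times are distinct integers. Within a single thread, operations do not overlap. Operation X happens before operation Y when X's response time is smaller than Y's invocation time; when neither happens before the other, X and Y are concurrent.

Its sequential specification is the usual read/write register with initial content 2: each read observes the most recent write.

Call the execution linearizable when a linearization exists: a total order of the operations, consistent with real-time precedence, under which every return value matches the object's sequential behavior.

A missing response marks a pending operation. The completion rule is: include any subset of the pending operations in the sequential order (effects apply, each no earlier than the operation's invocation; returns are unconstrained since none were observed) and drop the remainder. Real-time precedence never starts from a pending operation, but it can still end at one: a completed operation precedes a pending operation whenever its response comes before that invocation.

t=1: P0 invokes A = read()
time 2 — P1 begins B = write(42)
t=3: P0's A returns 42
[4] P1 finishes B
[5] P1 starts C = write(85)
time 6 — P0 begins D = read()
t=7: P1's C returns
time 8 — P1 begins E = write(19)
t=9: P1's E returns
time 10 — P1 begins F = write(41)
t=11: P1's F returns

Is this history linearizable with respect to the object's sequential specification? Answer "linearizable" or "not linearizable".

linearizable

witness order: B, A, C, D, E, F
step 1: B write(42) — value 42
step 2: A read() → 42 — value 42
step 3: C write(85) — value 85
step 4: D read() (pending, included) — value 85
step 5: E write(19) — value 19
step 6: F write(41) — value 41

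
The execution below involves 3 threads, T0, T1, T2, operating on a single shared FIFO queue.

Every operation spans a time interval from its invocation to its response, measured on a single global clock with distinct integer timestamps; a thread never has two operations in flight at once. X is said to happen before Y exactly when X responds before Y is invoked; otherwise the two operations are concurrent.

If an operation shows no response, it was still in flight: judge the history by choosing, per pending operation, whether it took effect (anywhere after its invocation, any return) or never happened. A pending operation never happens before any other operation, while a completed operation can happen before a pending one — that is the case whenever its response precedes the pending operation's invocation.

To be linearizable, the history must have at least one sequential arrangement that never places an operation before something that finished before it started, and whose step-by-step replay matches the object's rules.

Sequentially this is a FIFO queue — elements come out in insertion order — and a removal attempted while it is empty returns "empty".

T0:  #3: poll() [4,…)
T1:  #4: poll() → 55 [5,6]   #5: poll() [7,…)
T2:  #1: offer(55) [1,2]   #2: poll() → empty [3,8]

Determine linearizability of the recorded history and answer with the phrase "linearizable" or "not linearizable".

linearizable

one valid linearization: #1, #4, #2
after step 1 (#1 offer(55)): queue <55>
after step 2 (#4 poll() → 55): queue <>
after step 3 (#2 poll() → empty): queue <>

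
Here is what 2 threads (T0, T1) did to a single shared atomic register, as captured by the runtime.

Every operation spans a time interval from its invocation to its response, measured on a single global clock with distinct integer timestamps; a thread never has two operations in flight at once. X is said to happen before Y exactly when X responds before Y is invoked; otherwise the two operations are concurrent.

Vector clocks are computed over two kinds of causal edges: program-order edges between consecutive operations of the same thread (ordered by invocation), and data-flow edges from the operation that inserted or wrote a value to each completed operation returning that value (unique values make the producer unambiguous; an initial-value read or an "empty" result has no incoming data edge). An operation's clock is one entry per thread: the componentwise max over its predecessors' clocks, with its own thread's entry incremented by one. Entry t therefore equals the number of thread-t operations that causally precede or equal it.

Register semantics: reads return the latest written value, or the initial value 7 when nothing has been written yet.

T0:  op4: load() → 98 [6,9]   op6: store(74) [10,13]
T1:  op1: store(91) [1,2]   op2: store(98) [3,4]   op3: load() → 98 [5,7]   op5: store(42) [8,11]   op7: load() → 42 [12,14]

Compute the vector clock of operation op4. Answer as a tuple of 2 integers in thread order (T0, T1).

root op op1, invoked 1: fresh clock plus T1's own tick → (0, 1)
invoked at 3, op2 merges VC(op1)=(0, 1) and bumps T1's slot → (0, 2)
invoked at 5, op3 merges VC(op2)=(0, 2) and bumps T1's slot → (0, 3)
invoked at 6, op4 merges VC(op2)=(0, 2) and bumps T0's slot → (1, 2)
invoked at 8, op5 merges VC(op3)=(0, 3) and bumps T1's slot → (0, 4)
invoked at 10, op6 merges VC(op4)=(1, 2) and bumps T0's slot → (2, 2)
invoked at 12, op7 merges VC(op5)=(0, 4) and bumps T1's slot → (0, 5)
target: VC(op4) = (1, 2)

(1, 2)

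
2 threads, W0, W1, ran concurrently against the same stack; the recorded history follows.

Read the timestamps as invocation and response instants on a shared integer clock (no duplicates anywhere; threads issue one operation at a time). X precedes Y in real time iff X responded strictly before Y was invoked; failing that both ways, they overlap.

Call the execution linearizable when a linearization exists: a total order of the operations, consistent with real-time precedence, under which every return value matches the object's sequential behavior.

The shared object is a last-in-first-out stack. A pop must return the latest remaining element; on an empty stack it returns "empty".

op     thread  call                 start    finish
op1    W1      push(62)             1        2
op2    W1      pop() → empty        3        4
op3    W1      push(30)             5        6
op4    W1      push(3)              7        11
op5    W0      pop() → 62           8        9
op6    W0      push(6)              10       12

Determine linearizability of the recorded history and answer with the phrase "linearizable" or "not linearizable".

events 1..3 are fine; event 4 — the response of op2 at time 4 — makes the prefix non-linearizable
the sole real-time-consistent order of 2 completed operations fails the stack replay
take op1, op2: step 2 already fails, because op2 pop() → empty cannot occur there

not linearizable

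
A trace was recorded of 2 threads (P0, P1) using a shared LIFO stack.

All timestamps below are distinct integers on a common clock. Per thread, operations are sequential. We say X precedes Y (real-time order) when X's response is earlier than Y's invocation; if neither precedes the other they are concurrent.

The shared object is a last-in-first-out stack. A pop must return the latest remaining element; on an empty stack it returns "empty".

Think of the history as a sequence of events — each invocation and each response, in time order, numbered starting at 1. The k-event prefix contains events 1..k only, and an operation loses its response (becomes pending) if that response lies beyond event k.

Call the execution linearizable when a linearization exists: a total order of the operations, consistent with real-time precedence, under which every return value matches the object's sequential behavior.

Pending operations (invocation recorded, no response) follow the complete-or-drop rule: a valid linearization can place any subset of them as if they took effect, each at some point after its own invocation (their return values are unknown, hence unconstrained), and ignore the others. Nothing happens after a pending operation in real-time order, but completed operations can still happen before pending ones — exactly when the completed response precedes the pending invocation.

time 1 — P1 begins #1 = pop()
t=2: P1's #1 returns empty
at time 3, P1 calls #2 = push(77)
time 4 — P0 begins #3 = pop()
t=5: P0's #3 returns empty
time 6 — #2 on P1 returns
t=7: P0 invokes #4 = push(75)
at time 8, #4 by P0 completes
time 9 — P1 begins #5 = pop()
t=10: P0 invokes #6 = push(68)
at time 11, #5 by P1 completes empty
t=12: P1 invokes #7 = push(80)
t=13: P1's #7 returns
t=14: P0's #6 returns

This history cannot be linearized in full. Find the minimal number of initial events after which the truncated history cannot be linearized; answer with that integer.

11

a valid linearization of events 1..10 exists, for instance #1, #3, #2, #4:
step 1: #1 pop() → empty — stack <>
step 2: #3 pop() → empty — stack <>
step 3: #2 push(77) — stack <77>
step 4: #4 push(75) — stack <77,75>
include event 11 — #5 responding at 11 — and every candidate order breaks
no completion choice of the 1 pending operation (#6) rescues it — every subset was tried
one such order, #1, #2, #3, #4, #5 (pending dropped), breaks at step 3 where #3 pop() → empty is illegal
one such order, #1, #3, #2, #4, #5 (pending dropped), breaks at step 5 where #5 pop() → empty is illegal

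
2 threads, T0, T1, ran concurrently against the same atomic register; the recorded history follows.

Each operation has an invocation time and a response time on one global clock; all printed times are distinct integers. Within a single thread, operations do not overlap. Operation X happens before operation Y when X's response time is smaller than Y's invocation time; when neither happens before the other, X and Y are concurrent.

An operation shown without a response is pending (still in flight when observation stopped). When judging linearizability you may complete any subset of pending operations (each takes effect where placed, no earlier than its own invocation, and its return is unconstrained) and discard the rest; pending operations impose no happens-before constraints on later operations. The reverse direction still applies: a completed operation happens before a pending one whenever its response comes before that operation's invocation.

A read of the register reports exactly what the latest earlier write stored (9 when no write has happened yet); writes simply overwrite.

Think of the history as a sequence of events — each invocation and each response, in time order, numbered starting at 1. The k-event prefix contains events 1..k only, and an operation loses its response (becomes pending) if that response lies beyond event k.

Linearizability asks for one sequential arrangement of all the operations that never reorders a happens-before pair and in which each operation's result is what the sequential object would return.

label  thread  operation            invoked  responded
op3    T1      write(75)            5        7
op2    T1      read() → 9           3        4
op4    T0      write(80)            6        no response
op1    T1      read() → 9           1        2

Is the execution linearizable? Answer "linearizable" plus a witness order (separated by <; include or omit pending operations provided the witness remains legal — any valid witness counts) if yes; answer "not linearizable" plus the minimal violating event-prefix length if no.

1. op1 read() → 9, leaving value 9
2. op2 read() → 9, leaving value 9
3. op3 write(75), leaving value 75

linearizable — witness: op1 < op2 < op3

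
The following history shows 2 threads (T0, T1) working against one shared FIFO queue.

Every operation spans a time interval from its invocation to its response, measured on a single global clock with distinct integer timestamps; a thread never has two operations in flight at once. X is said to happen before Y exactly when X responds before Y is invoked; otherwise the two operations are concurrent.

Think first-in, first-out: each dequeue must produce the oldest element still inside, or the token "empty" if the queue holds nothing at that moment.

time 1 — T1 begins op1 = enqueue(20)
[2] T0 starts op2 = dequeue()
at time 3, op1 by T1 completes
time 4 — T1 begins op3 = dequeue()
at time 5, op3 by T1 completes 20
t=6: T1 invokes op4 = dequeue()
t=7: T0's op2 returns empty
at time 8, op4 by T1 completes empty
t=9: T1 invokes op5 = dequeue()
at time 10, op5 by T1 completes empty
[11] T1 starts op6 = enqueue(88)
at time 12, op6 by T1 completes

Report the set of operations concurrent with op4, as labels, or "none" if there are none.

op4 spans [6,8]; an op avoiding the whole window 6..8 is ordered, any other is concurrent
op1 [1,3]: before
op2 [2,7]: concurrent
op3 [4,5]: before
op5 [9,10]: after
op6 [11,12]: after

op2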